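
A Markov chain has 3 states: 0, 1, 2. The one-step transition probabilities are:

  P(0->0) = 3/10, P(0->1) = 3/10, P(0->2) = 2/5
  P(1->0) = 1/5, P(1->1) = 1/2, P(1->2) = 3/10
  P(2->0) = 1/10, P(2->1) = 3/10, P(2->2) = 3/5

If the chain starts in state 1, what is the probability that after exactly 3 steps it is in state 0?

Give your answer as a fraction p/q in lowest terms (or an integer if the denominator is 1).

Answer: 89/500

Derivation:
Computing P^3 by repeated multiplication:
P^1 =
  0: [3/10, 3/10, 2/5]
  1: [1/5, 1/2, 3/10]
  2: [1/10, 3/10, 3/5]
P^2 =
  0: [19/100, 9/25, 9/20]
  1: [19/100, 2/5, 41/100]
  2: [3/20, 9/25, 49/100]
P^3 =
  0: [87/500, 93/250, 227/500]
  1: [89/500, 19/50, 221/500]
  2: [83/500, 93/250, 231/500]

(P^3)[1 -> 0] = 89/500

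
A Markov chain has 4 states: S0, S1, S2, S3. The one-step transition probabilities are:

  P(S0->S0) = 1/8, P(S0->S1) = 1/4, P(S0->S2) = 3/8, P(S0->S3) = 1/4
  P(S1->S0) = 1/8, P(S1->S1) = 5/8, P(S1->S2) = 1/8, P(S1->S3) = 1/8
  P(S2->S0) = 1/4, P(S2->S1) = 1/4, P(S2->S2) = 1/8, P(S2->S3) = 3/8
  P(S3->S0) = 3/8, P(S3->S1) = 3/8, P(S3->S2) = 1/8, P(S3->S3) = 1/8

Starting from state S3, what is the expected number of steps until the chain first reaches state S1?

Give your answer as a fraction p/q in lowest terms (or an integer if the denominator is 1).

Answer: 656/207

Derivation:
Let h_i = expected steps to first reach S1 from state i.
Boundary: h_S1 = 0.
First-step equations for the other states:
  h_S0 = 1 + 1/8*h_S0 + 1/4*h_S1 + 3/8*h_S2 + 1/4*h_S3
  h_S2 = 1 + 1/4*h_S0 + 1/4*h_S1 + 1/8*h_S2 + 3/8*h_S3
  h_S3 = 1 + 3/8*h_S0 + 3/8*h_S1 + 1/8*h_S2 + 1/8*h_S3

Substituting h_S1 = 0 and rearranging gives the linear system (I - Q) h = 1:
  [7/8, -3/8, -1/4] . (h_S0, h_S2, h_S3) = 1
  [-1/4, 7/8, -3/8] . (h_S0, h_S2, h_S3) = 1
  [-3/8, -1/8, 7/8] . (h_S0, h_S2, h_S3) = 1

Solving yields:
  h_S0 = 32/9
  h_S2 = 728/207
  h_S3 = 656/207

Starting state is S3, so the expected hitting time is h_S3 = 656/207.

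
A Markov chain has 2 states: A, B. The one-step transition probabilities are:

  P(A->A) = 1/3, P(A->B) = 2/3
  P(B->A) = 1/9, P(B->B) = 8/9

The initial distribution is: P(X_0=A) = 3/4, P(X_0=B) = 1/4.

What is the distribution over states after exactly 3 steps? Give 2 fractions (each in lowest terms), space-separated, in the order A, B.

Propagating the distribution step by step (d_{t+1} = d_t * P):
d_0 = (A=3/4, B=1/4)
  d_1[A] = 3/4*1/3 + 1/4*1/9 = 5/18
  d_1[B] = 3/4*2/3 + 1/4*8/9 = 13/18
d_1 = (A=5/18, B=13/18)
  d_2[A] = 5/18*1/3 + 13/18*1/9 = 14/81
  d_2[B] = 5/18*2/3 + 13/18*8/9 = 67/81
d_2 = (A=14/81, B=67/81)
  d_3[A] = 14/81*1/3 + 67/81*1/9 = 109/729
  d_3[B] = 14/81*2/3 + 67/81*8/9 = 620/729
d_3 = (A=109/729, B=620/729)

Answer: 109/729 620/729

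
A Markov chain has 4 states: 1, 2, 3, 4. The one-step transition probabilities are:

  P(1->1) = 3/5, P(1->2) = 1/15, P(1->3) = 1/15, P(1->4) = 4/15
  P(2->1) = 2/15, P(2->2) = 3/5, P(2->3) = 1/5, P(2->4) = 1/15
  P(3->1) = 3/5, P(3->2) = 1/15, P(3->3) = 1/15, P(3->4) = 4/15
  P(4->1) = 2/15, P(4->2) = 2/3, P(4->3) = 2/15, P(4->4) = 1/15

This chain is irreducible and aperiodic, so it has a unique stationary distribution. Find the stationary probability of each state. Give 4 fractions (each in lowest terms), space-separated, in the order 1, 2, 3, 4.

The stationary distribution satisfies pi = pi * P, i.e.:
  pi_1 = 3/5*pi_1 + 2/15*pi_2 + 3/5*pi_3 + 2/15*pi_4
  pi_2 = 1/15*pi_1 + 3/5*pi_2 + 1/15*pi_3 + 2/3*pi_4
  pi_3 = 1/15*pi_1 + 1/5*pi_2 + 1/15*pi_3 + 2/15*pi_4
  pi_4 = 4/15*pi_1 + 1/15*pi_2 + 4/15*pi_3 + 1/15*pi_4
with normalization: pi_1 + pi_2 + pi_3 + pi_4 = 1.

Using the first 3 balance equations plus normalization, the linear system A*pi = b is:
  [-2/5, 2/15, 3/5, 2/15] . pi = 0
  [1/15, -2/5, 1/15, 2/3] . pi = 0
  [1/15, 1/5, -14/15, 2/15] . pi = 0
  [1, 1, 1, 1] . pi = 1

Solving yields:
  pi_1 = 824/2295
  pi_2 = 6/17
  pi_3 = 286/2295
  pi_4 = 25/153

Verification (pi * P):
  824/2295*3/5 + 6/17*2/15 + 286/2295*3/5 + 25/153*2/15 = 824/2295 = pi_1  (ok)
  824/2295*1/15 + 6/17*3/5 + 286/2295*1/15 + 25/153*2/3 = 6/17 = pi_2  (ok)
  824/2295*1/15 + 6/17*1/5 + 286/2295*1/15 + 25/153*2/15 = 286/2295 = pi_3  (ok)
  824/2295*4/15 + 6/17*1/15 + 286/2295*4/15 + 25/153*1/15 = 25/153 = pi_4  (ok)

Answer: 824/2295 6/17 286/2295 25/153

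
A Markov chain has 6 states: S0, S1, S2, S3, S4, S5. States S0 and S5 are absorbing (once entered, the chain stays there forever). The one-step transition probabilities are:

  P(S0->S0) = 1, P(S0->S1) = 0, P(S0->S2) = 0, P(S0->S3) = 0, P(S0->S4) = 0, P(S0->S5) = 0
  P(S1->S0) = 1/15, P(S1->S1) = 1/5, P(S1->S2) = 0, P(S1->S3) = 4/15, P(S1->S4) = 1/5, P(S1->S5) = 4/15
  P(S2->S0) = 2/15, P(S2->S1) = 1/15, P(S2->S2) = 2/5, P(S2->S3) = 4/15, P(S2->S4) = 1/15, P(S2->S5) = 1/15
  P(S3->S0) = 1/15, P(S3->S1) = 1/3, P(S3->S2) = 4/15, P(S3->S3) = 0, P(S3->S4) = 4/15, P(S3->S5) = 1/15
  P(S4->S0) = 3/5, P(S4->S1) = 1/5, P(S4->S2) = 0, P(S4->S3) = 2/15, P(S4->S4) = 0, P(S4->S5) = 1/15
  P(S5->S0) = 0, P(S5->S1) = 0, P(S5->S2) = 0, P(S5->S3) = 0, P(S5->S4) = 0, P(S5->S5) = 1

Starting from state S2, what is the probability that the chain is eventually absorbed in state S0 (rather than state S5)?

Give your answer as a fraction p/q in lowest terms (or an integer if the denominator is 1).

Answer: 179/285

Derivation:
Let a_i = P(absorbed in S0 | start in state i).
Boundary conditions: a_S0 = 1, a_S5 = 0.
For each transient state i, a_i = sum_j P(i->j) * a_j:
  a_S1 = 1/15*a_S0 + 1/5*a_S1 + 0*a_S2 + 4/15*a_S3 + 1/5*a_S4 + 4/15*a_S5
  a_S2 = 2/15*a_S0 + 1/15*a_S1 + 2/5*a_S2 + 4/15*a_S3 + 1/15*a_S4 + 1/15*a_S5
  a_S3 = 1/15*a_S0 + 1/3*a_S1 + 4/15*a_S2 + 0*a_S3 + 4/15*a_S4 + 1/15*a_S5
  a_S4 = 3/5*a_S0 + 1/5*a_S1 + 0*a_S2 + 2/15*a_S3 + 0*a_S4 + 1/15*a_S5

Substituting a_S0 = 1 and a_S5 = 0, rearrange to (I - Q) a = r where r[i] = P(i -> S0):
  [4/5, 0, -4/15, -1/5] . (a_S1, a_S2, a_S3, a_S4) = 1/15
  [-1/15, 3/5, -4/15, -1/15] . (a_S1, a_S2, a_S3, a_S4) = 2/15
  [-1/3, -4/15, 1, -4/15] . (a_S1, a_S2, a_S3, a_S4) = 1/15
  [-1/5, 0, -2/15, 1] . (a_S1, a_S2, a_S3, a_S4) = 3/5

Solving yields:
  a_S1 = 136/285
  a_S2 = 179/285
  a_S3 = 3/5
  a_S4 = 221/285

Starting state is S2, so the absorption probability is a_S2 = 179/285.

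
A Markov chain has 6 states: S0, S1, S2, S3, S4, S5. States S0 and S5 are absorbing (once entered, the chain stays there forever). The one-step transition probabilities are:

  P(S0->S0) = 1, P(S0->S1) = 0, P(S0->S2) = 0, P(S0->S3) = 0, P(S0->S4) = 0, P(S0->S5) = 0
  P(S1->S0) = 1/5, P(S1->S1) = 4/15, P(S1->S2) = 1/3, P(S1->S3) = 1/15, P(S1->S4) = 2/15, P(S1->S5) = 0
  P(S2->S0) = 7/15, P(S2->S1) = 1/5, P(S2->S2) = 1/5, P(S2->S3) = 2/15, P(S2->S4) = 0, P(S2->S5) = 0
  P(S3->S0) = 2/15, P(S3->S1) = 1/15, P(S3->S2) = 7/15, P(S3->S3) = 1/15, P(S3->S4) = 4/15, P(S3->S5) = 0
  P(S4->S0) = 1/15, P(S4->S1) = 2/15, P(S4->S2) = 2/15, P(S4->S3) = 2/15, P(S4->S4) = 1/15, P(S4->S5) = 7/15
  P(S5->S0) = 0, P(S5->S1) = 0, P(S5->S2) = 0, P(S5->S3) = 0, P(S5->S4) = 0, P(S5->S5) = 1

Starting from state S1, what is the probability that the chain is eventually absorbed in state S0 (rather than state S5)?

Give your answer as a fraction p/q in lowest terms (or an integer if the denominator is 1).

Let a_i = P(absorbed in S0 | start in state i).
Boundary conditions: a_S0 = 1, a_S5 = 0.
For each transient state i, a_i = sum_j P(i->j) * a_j:
  a_S1 = 1/5*a_S0 + 4/15*a_S1 + 1/3*a_S2 + 1/15*a_S3 + 2/15*a_S4 + 0*a_S5
  a_S2 = 7/15*a_S0 + 1/5*a_S1 + 1/5*a_S2 + 2/15*a_S3 + 0*a_S4 + 0*a_S5
  a_S3 = 2/15*a_S0 + 1/15*a_S1 + 7/15*a_S2 + 1/15*a_S3 + 4/15*a_S4 + 0*a_S5
  a_S4 = 1/15*a_S0 + 2/15*a_S1 + 2/15*a_S2 + 2/15*a_S3 + 1/15*a_S4 + 7/15*a_S5

Substituting a_S0 = 1 and a_S5 = 0, rearrange to (I - Q) a = r where r[i] = P(i -> S0):
  [11/15, -1/3, -1/15, -2/15] . (a_S1, a_S2, a_S3, a_S4) = 1/5
  [-1/5, 4/5, -2/15, 0] . (a_S1, a_S2, a_S3, a_S4) = 7/15
  [-1/15, -7/15, 14/15, -4/15] . (a_S1, a_S2, a_S3, a_S4) = 2/15
  [-2/15, -2/15, -2/15, 14/15] . (a_S1, a_S2, a_S3, a_S4) = 1/15

Solving yields:
  a_S1 = 7583/8969
  a_S2 = 8311/8969
  a_S3 = 7100/8969
  a_S4 = 7851/17938

Starting state is S1, so the absorption probability is a_S1 = 7583/8969.

Answer: 7583/8969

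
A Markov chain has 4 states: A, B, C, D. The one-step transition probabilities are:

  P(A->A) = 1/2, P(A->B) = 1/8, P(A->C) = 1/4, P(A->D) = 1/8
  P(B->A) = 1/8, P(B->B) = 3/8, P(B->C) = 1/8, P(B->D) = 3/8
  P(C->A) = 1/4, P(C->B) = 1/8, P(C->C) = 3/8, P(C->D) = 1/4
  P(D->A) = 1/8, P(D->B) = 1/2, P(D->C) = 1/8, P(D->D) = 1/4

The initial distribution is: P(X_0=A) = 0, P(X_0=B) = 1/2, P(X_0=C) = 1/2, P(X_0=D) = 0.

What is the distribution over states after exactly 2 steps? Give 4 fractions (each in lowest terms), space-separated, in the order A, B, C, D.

Answer: 29/128 39/128 27/128 33/128

Derivation:
Propagating the distribution step by step (d_{t+1} = d_t * P):
d_0 = (A=0, B=1/2, C=1/2, D=0)
  d_1[A] = 0*1/2 + 1/2*1/8 + 1/2*1/4 + 0*1/8 = 3/16
  d_1[B] = 0*1/8 + 1/2*3/8 + 1/2*1/8 + 0*1/2 = 1/4
  d_1[C] = 0*1/4 + 1/2*1/8 + 1/2*3/8 + 0*1/8 = 1/4
  d_1[D] = 0*1/8 + 1/2*3/8 + 1/2*1/4 + 0*1/4 = 5/16
d_1 = (A=3/16, B=1/4, C=1/4, D=5/16)
  d_2[A] = 3/16*1/2 + 1/4*1/8 + 1/4*1/4 + 5/16*1/8 = 29/128
  d_2[B] = 3/16*1/8 + 1/4*3/8 + 1/4*1/8 + 5/16*1/2 = 39/128
  d_2[C] = 3/16*1/4 + 1/4*1/8 + 1/4*3/8 + 5/16*1/8 = 27/128
  d_2[D] = 3/16*1/8 + 1/4*3/8 + 1/4*1/4 + 5/16*1/4 = 33/128
d_2 = (A=29/128, B=39/128, C=27/128, D=33/128)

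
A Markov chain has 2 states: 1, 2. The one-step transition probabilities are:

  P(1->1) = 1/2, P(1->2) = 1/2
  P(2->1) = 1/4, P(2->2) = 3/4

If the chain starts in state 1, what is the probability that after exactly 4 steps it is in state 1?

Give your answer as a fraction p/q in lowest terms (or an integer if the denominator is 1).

Answer: 43/128

Derivation:
Computing P^4 by repeated multiplication:
P^1 =
  1: [1/2, 1/2]
  2: [1/4, 3/4]
P^2 =
  1: [3/8, 5/8]
  2: [5/16, 11/16]
P^3 =
  1: [11/32, 21/32]
  2: [21/64, 43/64]
P^4 =
  1: [43/128, 85/128]
  2: [85/256, 171/256]

(P^4)[1 -> 1] = 43/128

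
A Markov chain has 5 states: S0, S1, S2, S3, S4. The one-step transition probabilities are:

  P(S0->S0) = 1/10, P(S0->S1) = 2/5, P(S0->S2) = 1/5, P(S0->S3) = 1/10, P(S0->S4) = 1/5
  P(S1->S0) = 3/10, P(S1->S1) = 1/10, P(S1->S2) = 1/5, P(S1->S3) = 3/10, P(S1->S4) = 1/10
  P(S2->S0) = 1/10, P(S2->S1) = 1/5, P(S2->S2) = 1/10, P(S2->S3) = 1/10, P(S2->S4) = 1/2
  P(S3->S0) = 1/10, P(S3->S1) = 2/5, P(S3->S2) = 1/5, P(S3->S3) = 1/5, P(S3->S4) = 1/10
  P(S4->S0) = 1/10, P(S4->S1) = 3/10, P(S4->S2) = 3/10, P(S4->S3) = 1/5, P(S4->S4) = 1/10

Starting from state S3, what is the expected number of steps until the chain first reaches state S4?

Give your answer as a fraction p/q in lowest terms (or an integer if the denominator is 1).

Let h_i = expected steps to first reach S4 from state i.
Boundary: h_S4 = 0.
First-step equations for the other states:
  h_S0 = 1 + 1/10*h_S0 + 2/5*h_S1 + 1/5*h_S2 + 1/10*h_S3 + 1/5*h_S4
  h_S1 = 1 + 3/10*h_S0 + 1/10*h_S1 + 1/5*h_S2 + 3/10*h_S3 + 1/10*h_S4
  h_S2 = 1 + 1/10*h_S0 + 1/5*h_S1 + 1/10*h_S2 + 1/10*h_S3 + 1/2*h_S4
  h_S3 = 1 + 1/10*h_S0 + 2/5*h_S1 + 1/5*h_S2 + 1/5*h_S3 + 1/10*h_S4

Substituting h_S4 = 0 and rearranging gives the linear system (I - Q) h = 1:
  [9/10, -2/5, -1/5, -1/10] . (h_S0, h_S1, h_S2, h_S3) = 1
  [-3/10, 9/10, -1/5, -3/10] . (h_S0, h_S1, h_S2, h_S3) = 1
  [-1/10, -1/5, 9/10, -1/10] . (h_S0, h_S1, h_S2, h_S3) = 1
  [-1/10, -2/5, -1/5, 4/5] . (h_S0, h_S1, h_S2, h_S3) = 1

Solving yields:
  h_S0 = 12870/2693
  h_S1 = 14080/2693
  h_S2 = 9140/2693
  h_S3 = 14300/2693

Starting state is S3, so the expected hitting time is h_S3 = 14300/2693.

Answer: 14300/2693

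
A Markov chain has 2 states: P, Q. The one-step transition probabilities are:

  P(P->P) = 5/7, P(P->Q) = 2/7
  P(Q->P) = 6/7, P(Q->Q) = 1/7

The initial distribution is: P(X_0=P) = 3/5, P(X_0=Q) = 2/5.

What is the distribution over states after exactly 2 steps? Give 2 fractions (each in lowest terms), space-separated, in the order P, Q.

Answer: 183/245 62/245

Derivation:
Propagating the distribution step by step (d_{t+1} = d_t * P):
d_0 = (P=3/5, Q=2/5)
  d_1[P] = 3/5*5/7 + 2/5*6/7 = 27/35
  d_1[Q] = 3/5*2/7 + 2/5*1/7 = 8/35
d_1 = (P=27/35, Q=8/35)
  d_2[P] = 27/35*5/7 + 8/35*6/7 = 183/245
  d_2[Q] = 27/35*2/7 + 8/35*1/7 = 62/245
d_2 = (P=183/245, Q=62/245)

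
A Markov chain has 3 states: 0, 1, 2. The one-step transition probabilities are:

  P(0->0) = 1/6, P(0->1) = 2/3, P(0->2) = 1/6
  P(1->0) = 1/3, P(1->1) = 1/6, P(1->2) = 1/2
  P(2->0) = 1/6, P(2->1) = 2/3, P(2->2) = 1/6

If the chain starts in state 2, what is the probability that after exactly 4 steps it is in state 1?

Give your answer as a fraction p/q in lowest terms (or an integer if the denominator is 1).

Computing P^4 by repeated multiplication:
P^1 =
  0: [1/6, 2/3, 1/6]
  1: [1/3, 1/6, 1/2]
  2: [1/6, 2/3, 1/6]
P^2 =
  0: [5/18, 1/3, 7/18]
  1: [7/36, 7/12, 2/9]
  2: [5/18, 1/3, 7/18]
P^3 =
  0: [2/9, 1/2, 5/18]
  1: [19/72, 3/8, 13/36]
  2: [2/9, 1/2, 5/18]
P^4 =
  0: [1/4, 5/12, 1/3]
  1: [11/48, 23/48, 7/24]
  2: [1/4, 5/12, 1/3]

(P^4)[2 -> 1] = 5/12

Answer: 5/12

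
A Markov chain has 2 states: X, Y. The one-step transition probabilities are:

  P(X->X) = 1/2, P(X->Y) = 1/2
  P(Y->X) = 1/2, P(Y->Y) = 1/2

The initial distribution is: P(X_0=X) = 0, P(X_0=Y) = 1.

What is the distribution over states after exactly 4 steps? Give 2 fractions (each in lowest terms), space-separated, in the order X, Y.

Propagating the distribution step by step (d_{t+1} = d_t * P):
d_0 = (X=0, Y=1)
  d_1[X] = 0*1/2 + 1*1/2 = 1/2
  d_1[Y] = 0*1/2 + 1*1/2 = 1/2
d_1 = (X=1/2, Y=1/2)
  d_2[X] = 1/2*1/2 + 1/2*1/2 = 1/2
  d_2[Y] = 1/2*1/2 + 1/2*1/2 = 1/2
d_2 = (X=1/2, Y=1/2)
  d_3[X] = 1/2*1/2 + 1/2*1/2 = 1/2
  d_3[Y] = 1/2*1/2 + 1/2*1/2 = 1/2
d_3 = (X=1/2, Y=1/2)
  d_4[X] = 1/2*1/2 + 1/2*1/2 = 1/2
  d_4[Y] = 1/2*1/2 + 1/2*1/2 = 1/2
d_4 = (X=1/2, Y=1/2)

Answer: 1/2 1/2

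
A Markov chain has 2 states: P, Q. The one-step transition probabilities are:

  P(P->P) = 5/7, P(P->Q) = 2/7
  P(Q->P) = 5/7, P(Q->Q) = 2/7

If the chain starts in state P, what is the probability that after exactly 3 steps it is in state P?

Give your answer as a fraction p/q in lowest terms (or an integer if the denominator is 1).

Answer: 5/7

Derivation:
Computing P^3 by repeated multiplication:
P^1 =
  P: [5/7, 2/7]
  Q: [5/7, 2/7]
P^2 =
  P: [5/7, 2/7]
  Q: [5/7, 2/7]
P^3 =
  P: [5/7, 2/7]
  Q: [5/7, 2/7]

(P^3)[P -> P] = 5/7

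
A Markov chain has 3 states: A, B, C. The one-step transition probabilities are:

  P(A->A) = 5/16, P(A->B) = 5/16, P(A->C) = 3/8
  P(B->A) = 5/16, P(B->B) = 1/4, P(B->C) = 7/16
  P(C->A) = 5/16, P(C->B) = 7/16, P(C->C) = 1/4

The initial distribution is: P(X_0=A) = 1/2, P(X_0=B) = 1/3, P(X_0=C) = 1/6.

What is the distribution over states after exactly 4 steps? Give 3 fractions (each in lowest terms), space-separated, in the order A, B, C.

Answer: 5/16 21999/65536 23057/65536

Derivation:
Propagating the distribution step by step (d_{t+1} = d_t * P):
d_0 = (A=1/2, B=1/3, C=1/6)
  d_1[A] = 1/2*5/16 + 1/3*5/16 + 1/6*5/16 = 5/16
  d_1[B] = 1/2*5/16 + 1/3*1/4 + 1/6*7/16 = 5/16
  d_1[C] = 1/2*3/8 + 1/3*7/16 + 1/6*1/4 = 3/8
d_1 = (A=5/16, B=5/16, C=3/8)
  d_2[A] = 5/16*5/16 + 5/16*5/16 + 3/8*5/16 = 5/16
  d_2[B] = 5/16*5/16 + 5/16*1/4 + 3/8*7/16 = 87/256
  d_2[C] = 5/16*3/8 + 5/16*7/16 + 3/8*1/4 = 89/256
d_2 = (A=5/16, B=87/256, C=89/256)
  d_3[A] = 5/16*5/16 + 87/256*5/16 + 89/256*5/16 = 5/16
  d_3[B] = 5/16*5/16 + 87/256*1/4 + 89/256*7/16 = 1371/4096
  d_3[C] = 5/16*3/8 + 87/256*7/16 + 89/256*1/4 = 1445/4096
d_3 = (A=5/16, B=1371/4096, C=1445/4096)
  d_4[A] = 5/16*5/16 + 1371/4096*5/16 + 1445/4096*5/16 = 5/16
  d_4[B] = 5/16*5/16 + 1371/4096*1/4 + 1445/4096*7/16 = 21999/65536
  d_4[C] = 5/16*3/8 + 1371/4096*7/16 + 1445/4096*1/4 = 23057/65536
d_4 = (A=5/16, B=21999/65536, C=23057/65536)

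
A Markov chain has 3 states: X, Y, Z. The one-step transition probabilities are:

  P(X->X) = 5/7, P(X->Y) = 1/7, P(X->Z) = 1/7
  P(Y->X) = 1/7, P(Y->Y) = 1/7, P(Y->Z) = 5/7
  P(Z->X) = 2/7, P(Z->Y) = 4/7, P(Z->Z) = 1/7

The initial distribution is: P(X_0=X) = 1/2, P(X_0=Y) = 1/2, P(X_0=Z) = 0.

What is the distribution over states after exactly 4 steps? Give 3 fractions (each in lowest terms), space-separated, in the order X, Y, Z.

Answer: 1048/2401 682/2401 671/2401

Derivation:
Propagating the distribution step by step (d_{t+1} = d_t * P):
d_0 = (X=1/2, Y=1/2, Z=0)
  d_1[X] = 1/2*5/7 + 1/2*1/7 + 0*2/7 = 3/7
  d_1[Y] = 1/2*1/7 + 1/2*1/7 + 0*4/7 = 1/7
  d_1[Z] = 1/2*1/7 + 1/2*5/7 + 0*1/7 = 3/7
d_1 = (X=3/7, Y=1/7, Z=3/7)
  d_2[X] = 3/7*5/7 + 1/7*1/7 + 3/7*2/7 = 22/49
  d_2[Y] = 3/7*1/7 + 1/7*1/7 + 3/7*4/7 = 16/49
  d_2[Z] = 3/7*1/7 + 1/7*5/7 + 3/7*1/7 = 11/49
d_2 = (X=22/49, Y=16/49, Z=11/49)
  d_3[X] = 22/49*5/7 + 16/49*1/7 + 11/49*2/7 = 148/343
  d_3[Y] = 22/49*1/7 + 16/49*1/7 + 11/49*4/7 = 82/343
  d_3[Z] = 22/49*1/7 + 16/49*5/7 + 11/49*1/7 = 113/343
d_3 = (X=148/343, Y=82/343, Z=113/343)
  d_4[X] = 148/343*5/7 + 82/343*1/7 + 113/343*2/7 = 1048/2401
  d_4[Y] = 148/343*1/7 + 82/343*1/7 + 113/343*4/7 = 682/2401
  d_4[Z] = 148/343*1/7 + 82/343*5/7 + 113/343*1/7 = 671/2401
d_4 = (X=1048/2401, Y=682/2401, Z=671/2401)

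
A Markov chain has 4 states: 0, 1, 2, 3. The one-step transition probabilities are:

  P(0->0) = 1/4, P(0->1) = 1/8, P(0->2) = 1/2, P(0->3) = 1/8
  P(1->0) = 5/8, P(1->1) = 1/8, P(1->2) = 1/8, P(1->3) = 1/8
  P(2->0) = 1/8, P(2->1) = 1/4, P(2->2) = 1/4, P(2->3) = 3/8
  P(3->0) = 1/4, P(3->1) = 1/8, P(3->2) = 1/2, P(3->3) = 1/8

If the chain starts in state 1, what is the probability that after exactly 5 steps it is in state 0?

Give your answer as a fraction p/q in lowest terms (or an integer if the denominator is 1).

Computing P^5 by repeated multiplication:
P^1 =
  0: [1/4, 1/8, 1/2, 1/8]
  1: [5/8, 1/8, 1/8, 1/8]
  2: [1/8, 1/4, 1/4, 3/8]
  3: [1/4, 1/8, 1/2, 1/8]
P^2 =
  0: [15/64, 3/16, 21/64, 1/4]
  1: [9/32, 9/64, 27/64, 5/32]
  2: [5/16, 5/32, 11/32, 3/16]
  3: [15/64, 3/16, 21/64, 1/4]
P^3 =
  0: [143/512, 85/512, 89/256, 53/256]
  1: [1/4, 91/512, 175/512, 59/256]
  2: [17/64, 43/256, 91/256, 27/128]
  3: [143/512, 85/512, 89/256, 53/256]
P^4 =
  0: [1101/4096, 345/2048, 1437/4096, 217/1024]
  1: [561/2048, 687/4096, 1425/4096, 431/2048]
  2: [275/1024, 347/2048, 713/2048, 219/1024]
  3: [1101/4096, 345/2048, 1437/4096, 217/1024]
P^5 =
  0: [8825/32768, 5533/32768, 715/2048, 3485/16384]
  1: [2207/8192, 5521/32768, 11473/32768, 3473/16384]
  2: [553/2048, 2761/16384, 5725/16384, 1737/8192]
  3: [8825/32768, 5533/32768, 715/2048, 3485/16384]

(P^5)[1 -> 0] = 2207/8192

Answer: 2207/8192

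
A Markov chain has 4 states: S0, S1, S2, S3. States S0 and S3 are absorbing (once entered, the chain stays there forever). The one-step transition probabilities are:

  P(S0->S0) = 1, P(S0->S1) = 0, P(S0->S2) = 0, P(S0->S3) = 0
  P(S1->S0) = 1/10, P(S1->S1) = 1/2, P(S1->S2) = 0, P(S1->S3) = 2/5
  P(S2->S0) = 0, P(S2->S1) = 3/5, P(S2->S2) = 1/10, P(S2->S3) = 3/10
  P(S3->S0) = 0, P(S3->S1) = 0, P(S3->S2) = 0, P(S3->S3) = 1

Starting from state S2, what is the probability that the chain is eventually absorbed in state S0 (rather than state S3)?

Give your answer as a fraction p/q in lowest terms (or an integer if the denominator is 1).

Answer: 2/15

Derivation:
Let a_i = P(absorbed in S0 | start in state i).
Boundary conditions: a_S0 = 1, a_S3 = 0.
For each transient state i, a_i = sum_j P(i->j) * a_j:
  a_S1 = 1/10*a_S0 + 1/2*a_S1 + 0*a_S2 + 2/5*a_S3
  a_S2 = 0*a_S0 + 3/5*a_S1 + 1/10*a_S2 + 3/10*a_S3

Substituting a_S0 = 1 and a_S3 = 0, rearrange to (I - Q) a = r where r[i] = P(i -> S0):
  [1/2, 0] . (a_S1, a_S2) = 1/10
  [-3/5, 9/10] . (a_S1, a_S2) = 0

Solving yields:
  a_S1 = 1/5
  a_S2 = 2/15

Starting state is S2, so the absorption probability is a_S2 = 2/15.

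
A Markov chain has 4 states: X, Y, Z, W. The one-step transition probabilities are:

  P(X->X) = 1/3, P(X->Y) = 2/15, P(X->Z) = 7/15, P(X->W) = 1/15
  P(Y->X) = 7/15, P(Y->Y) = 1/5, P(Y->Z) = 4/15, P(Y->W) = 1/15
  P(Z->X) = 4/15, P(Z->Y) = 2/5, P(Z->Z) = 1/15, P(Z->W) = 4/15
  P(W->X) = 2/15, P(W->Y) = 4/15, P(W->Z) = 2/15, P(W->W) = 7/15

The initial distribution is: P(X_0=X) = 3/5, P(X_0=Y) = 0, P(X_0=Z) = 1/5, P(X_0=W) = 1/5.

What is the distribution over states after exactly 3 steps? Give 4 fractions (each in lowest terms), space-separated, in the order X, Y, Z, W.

Answer: 5249/16875 4054/16875 1424/5625 44/225

Derivation:
Propagating the distribution step by step (d_{t+1} = d_t * P):
d_0 = (X=3/5, Y=0, Z=1/5, W=1/5)
  d_1[X] = 3/5*1/3 + 0*7/15 + 1/5*4/15 + 1/5*2/15 = 7/25
  d_1[Y] = 3/5*2/15 + 0*1/5 + 1/5*2/5 + 1/5*4/15 = 16/75
  d_1[Z] = 3/5*7/15 + 0*4/15 + 1/5*1/15 + 1/5*2/15 = 8/25
  d_1[W] = 3/5*1/15 + 0*1/15 + 1/5*4/15 + 1/5*7/15 = 14/75
d_1 = (X=7/25, Y=16/75, Z=8/25, W=14/75)
  d_2[X] = 7/25*1/3 + 16/75*7/15 + 8/25*4/15 + 14/75*2/15 = 341/1125
  d_2[Y] = 7/25*2/15 + 16/75*1/5 + 8/25*2/5 + 14/75*4/15 = 58/225
  d_2[Z] = 7/25*7/15 + 16/75*4/15 + 8/25*1/15 + 14/75*2/15 = 263/1125
  d_2[W] = 7/25*1/15 + 16/75*1/15 + 8/25*4/15 + 14/75*7/15 = 77/375
d_2 = (X=341/1125, Y=58/225, Z=263/1125, W=77/375)
  d_3[X] = 341/1125*1/3 + 58/225*7/15 + 263/1125*4/15 + 77/375*2/15 = 5249/16875
  d_3[Y] = 341/1125*2/15 + 58/225*1/5 + 263/1125*2/5 + 77/375*4/15 = 4054/16875
  d_3[Z] = 341/1125*7/15 + 58/225*4/15 + 263/1125*1/15 + 77/375*2/15 = 1424/5625
  d_3[W] = 341/1125*1/15 + 58/225*1/15 + 263/1125*4/15 + 77/375*7/15 = 44/225
d_3 = (X=5249/16875, Y=4054/16875, Z=1424/5625, W=44/225)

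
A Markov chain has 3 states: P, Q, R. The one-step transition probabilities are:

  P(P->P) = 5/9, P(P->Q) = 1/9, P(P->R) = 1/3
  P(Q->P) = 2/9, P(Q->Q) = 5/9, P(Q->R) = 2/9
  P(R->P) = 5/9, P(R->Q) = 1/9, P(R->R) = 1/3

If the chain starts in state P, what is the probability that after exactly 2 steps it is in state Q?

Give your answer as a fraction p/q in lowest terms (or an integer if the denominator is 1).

Computing P^2 by repeated multiplication:
P^1 =
  P: [5/9, 1/9, 1/3]
  Q: [2/9, 5/9, 2/9]
  R: [5/9, 1/9, 1/3]
P^2 =
  P: [14/27, 13/81, 26/81]
  Q: [10/27, 29/81, 22/81]
  R: [14/27, 13/81, 26/81]

(P^2)[P -> Q] = 13/81

Answer: 13/81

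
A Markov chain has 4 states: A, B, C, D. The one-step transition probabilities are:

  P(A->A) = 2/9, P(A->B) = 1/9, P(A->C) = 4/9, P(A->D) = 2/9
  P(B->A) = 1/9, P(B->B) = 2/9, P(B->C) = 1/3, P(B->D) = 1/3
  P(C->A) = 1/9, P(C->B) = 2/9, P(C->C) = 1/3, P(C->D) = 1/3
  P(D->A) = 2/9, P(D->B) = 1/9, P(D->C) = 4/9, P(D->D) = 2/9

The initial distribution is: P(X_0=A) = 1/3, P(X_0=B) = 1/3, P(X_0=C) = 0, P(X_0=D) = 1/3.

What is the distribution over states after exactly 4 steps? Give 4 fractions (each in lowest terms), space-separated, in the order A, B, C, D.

Propagating the distribution step by step (d_{t+1} = d_t * P):
d_0 = (A=1/3, B=1/3, C=0, D=1/3)
  d_1[A] = 1/3*2/9 + 1/3*1/9 + 0*1/9 + 1/3*2/9 = 5/27
  d_1[B] = 1/3*1/9 + 1/3*2/9 + 0*2/9 + 1/3*1/9 = 4/27
  d_1[C] = 1/3*4/9 + 1/3*1/3 + 0*1/3 + 1/3*4/9 = 11/27
  d_1[D] = 1/3*2/9 + 1/3*1/3 + 0*1/3 + 1/3*2/9 = 7/27
d_1 = (A=5/27, B=4/27, C=11/27, D=7/27)
  d_2[A] = 5/27*2/9 + 4/27*1/9 + 11/27*1/9 + 7/27*2/9 = 13/81
  d_2[B] = 5/27*1/9 + 4/27*2/9 + 11/27*2/9 + 7/27*1/9 = 14/81
  d_2[C] = 5/27*4/9 + 4/27*1/3 + 11/27*1/3 + 7/27*4/9 = 31/81
  d_2[D] = 5/27*2/9 + 4/27*1/3 + 11/27*1/3 + 7/27*2/9 = 23/81
d_2 = (A=13/81, B=14/81, C=31/81, D=23/81)
  d_3[A] = 13/81*2/9 + 14/81*1/9 + 31/81*1/9 + 23/81*2/9 = 13/81
  d_3[B] = 13/81*1/9 + 14/81*2/9 + 31/81*2/9 + 23/81*1/9 = 14/81
  d_3[C] = 13/81*4/9 + 14/81*1/3 + 31/81*1/3 + 23/81*4/9 = 31/81
  d_3[D] = 13/81*2/9 + 14/81*1/3 + 31/81*1/3 + 23/81*2/9 = 23/81
d_3 = (A=13/81, B=14/81, C=31/81, D=23/81)
  d_4[A] = 13/81*2/9 + 14/81*1/9 + 31/81*1/9 + 23/81*2/9 = 13/81
  d_4[B] = 13/81*1/9 + 14/81*2/9 + 31/81*2/9 + 23/81*1/9 = 14/81
  d_4[C] = 13/81*4/9 + 14/81*1/3 + 31/81*1/3 + 23/81*4/9 = 31/81
  d_4[D] = 13/81*2/9 + 14/81*1/3 + 31/81*1/3 + 23/81*2/9 = 23/81
d_4 = (A=13/81, B=14/81, C=31/81, D=23/81)

Answer: 13/81 14/81 31/81 23/81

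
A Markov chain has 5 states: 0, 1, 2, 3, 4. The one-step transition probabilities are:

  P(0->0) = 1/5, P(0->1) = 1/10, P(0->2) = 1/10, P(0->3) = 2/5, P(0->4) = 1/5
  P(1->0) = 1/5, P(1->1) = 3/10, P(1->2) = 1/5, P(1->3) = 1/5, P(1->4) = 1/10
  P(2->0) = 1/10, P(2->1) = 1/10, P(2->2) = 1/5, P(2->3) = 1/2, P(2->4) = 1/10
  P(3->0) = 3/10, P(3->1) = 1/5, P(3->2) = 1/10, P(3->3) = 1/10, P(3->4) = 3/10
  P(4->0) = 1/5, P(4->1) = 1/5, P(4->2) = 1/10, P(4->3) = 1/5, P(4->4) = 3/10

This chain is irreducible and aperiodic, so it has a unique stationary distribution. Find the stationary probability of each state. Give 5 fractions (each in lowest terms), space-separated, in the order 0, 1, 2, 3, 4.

Answer: 235/1106 407/2212 291/2212 81/316 477/2212

Derivation:
The stationary distribution satisfies pi = pi * P, i.e.:
  pi_0 = 1/5*pi_0 + 1/5*pi_1 + 1/10*pi_2 + 3/10*pi_3 + 1/5*pi_4
  pi_1 = 1/10*pi_0 + 3/10*pi_1 + 1/10*pi_2 + 1/5*pi_3 + 1/5*pi_4
  pi_2 = 1/10*pi_0 + 1/5*pi_1 + 1/5*pi_2 + 1/10*pi_3 + 1/10*pi_4
  pi_3 = 2/5*pi_0 + 1/5*pi_1 + 1/2*pi_2 + 1/10*pi_3 + 1/5*pi_4
  pi_4 = 1/5*pi_0 + 1/10*pi_1 + 1/10*pi_2 + 3/10*pi_3 + 3/10*pi_4
with normalization: pi_0 + pi_1 + pi_2 + pi_3 + pi_4 = 1.

Using the first 4 balance equations plus normalization, the linear system A*pi = b is:
  [-4/5, 1/5, 1/10, 3/10, 1/5] . pi = 0
  [1/10, -7/10, 1/10, 1/5, 1/5] . pi = 0
  [1/10, 1/5, -4/5, 1/10, 1/10] . pi = 0
  [2/5, 1/5, 1/2, -9/10, 1/5] . pi = 0
  [1, 1, 1, 1, 1] . pi = 1

Solving yields:
  pi_0 = 235/1106
  pi_1 = 407/2212
  pi_2 = 291/2212
  pi_3 = 81/316
  pi_4 = 477/2212

Verification (pi * P):
  235/1106*1/5 + 407/2212*1/5 + 291/2212*1/10 + 81/316*3/10 + 477/2212*1/5 = 235/1106 = pi_0  (ok)
  235/1106*1/10 + 407/2212*3/10 + 291/2212*1/10 + 81/316*1/5 + 477/2212*1/5 = 407/2212 = pi_1  (ok)
  235/1106*1/10 + 407/2212*1/5 + 291/2212*1/5 + 81/316*1/10 + 477/2212*1/10 = 291/2212 = pi_2  (ok)
  235/1106*2/5 + 407/2212*1/5 + 291/2212*1/2 + 81/316*1/10 + 477/2212*1/5 = 81/316 = pi_3  (ok)
  235/1106*1/5 + 407/2212*1/10 + 291/2212*1/10 + 81/316*3/10 + 477/2212*3/10 = 477/2212 = pi_4  (ok)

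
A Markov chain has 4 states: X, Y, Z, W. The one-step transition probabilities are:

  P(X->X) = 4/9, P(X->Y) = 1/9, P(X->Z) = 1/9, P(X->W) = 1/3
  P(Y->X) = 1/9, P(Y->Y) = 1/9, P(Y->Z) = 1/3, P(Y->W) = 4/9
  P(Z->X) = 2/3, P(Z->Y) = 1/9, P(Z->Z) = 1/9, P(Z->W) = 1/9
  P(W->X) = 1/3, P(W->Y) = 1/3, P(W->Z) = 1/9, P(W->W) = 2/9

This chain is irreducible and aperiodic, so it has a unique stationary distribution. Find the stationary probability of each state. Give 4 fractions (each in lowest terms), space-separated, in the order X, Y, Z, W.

The stationary distribution satisfies pi = pi * P, i.e.:
  pi_X = 4/9*pi_X + 1/9*pi_Y + 2/3*pi_Z + 1/3*pi_W
  pi_Y = 1/9*pi_X + 1/9*pi_Y + 1/9*pi_Z + 1/3*pi_W
  pi_Z = 1/9*pi_X + 1/3*pi_Y + 1/9*pi_Z + 1/9*pi_W
  pi_W = 1/3*pi_X + 4/9*pi_Y + 1/9*pi_Z + 2/9*pi_W
with normalization: pi_X + pi_Y + pi_Z + pi_W = 1.

Using the first 3 balance equations plus normalization, the linear system A*pi = b is:
  [-5/9, 1/9, 2/3, 1/3] . pi = 0
  [1/9, -8/9, 1/9, 1/3] . pi = 0
  [1/9, 1/3, -8/9, 1/9] . pi = 0
  [1, 1, 1, 1] . pi = 1

Solving yields:
  pi_X = 31/80
  pi_Y = 7/40
  pi_Z = 3/20
  pi_W = 23/80

Verification (pi * P):
  31/80*4/9 + 7/40*1/9 + 3/20*2/3 + 23/80*1/3 = 31/80 = pi_X  (ok)
  31/80*1/9 + 7/40*1/9 + 3/20*1/9 + 23/80*1/3 = 7/40 = pi_Y  (ok)
  31/80*1/9 + 7/40*1/3 + 3/20*1/9 + 23/80*1/9 = 3/20 = pi_Z  (ok)
  31/80*1/3 + 7/40*4/9 + 3/20*1/9 + 23/80*2/9 = 23/80 = pi_W  (ok)

Answer: 31/80 7/40 3/20 23/80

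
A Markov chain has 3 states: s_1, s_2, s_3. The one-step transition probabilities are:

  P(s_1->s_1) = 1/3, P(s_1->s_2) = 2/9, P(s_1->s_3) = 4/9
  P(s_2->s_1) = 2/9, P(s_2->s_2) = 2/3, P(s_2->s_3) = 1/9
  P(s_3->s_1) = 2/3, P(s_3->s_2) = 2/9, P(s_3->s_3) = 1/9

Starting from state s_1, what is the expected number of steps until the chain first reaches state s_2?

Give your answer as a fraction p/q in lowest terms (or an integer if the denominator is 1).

Let h_i = expected steps to first reach s_2 from state i.
Boundary: h_s_2 = 0.
First-step equations for the other states:
  h_s_1 = 1 + 1/3*h_s_1 + 2/9*h_s_2 + 4/9*h_s_3
  h_s_3 = 1 + 2/3*h_s_1 + 2/9*h_s_2 + 1/9*h_s_3

Substituting h_s_2 = 0 and rearranging gives the linear system (I - Q) h = 1:
  [2/3, -4/9] . (h_s_1, h_s_3) = 1
  [-2/3, 8/9] . (h_s_1, h_s_3) = 1

Solving yields:
  h_s_1 = 9/2
  h_s_3 = 9/2

Starting state is s_1, so the expected hitting time is h_s_1 = 9/2.

Answer: 9/2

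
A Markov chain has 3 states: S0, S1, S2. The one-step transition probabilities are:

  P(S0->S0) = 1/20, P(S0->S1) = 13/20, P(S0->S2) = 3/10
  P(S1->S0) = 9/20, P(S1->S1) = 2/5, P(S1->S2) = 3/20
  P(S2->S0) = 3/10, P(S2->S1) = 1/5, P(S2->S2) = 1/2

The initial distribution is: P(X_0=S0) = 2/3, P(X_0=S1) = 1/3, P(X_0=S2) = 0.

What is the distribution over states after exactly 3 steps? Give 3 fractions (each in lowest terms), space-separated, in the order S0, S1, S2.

Answer: 659/2400 10363/24000 2349/8000

Derivation:
Propagating the distribution step by step (d_{t+1} = d_t * P):
d_0 = (S0=2/3, S1=1/3, S2=0)
  d_1[S0] = 2/3*1/20 + 1/3*9/20 + 0*3/10 = 11/60
  d_1[S1] = 2/3*13/20 + 1/3*2/5 + 0*1/5 = 17/30
  d_1[S2] = 2/3*3/10 + 1/3*3/20 + 0*1/2 = 1/4
d_1 = (S0=11/60, S1=17/30, S2=1/4)
  d_2[S0] = 11/60*1/20 + 17/30*9/20 + 1/4*3/10 = 407/1200
  d_2[S1] = 11/60*13/20 + 17/30*2/5 + 1/4*1/5 = 19/48
  d_2[S2] = 11/60*3/10 + 17/30*3/20 + 1/4*1/2 = 53/200
d_2 = (S0=407/1200, S1=19/48, S2=53/200)
  d_3[S0] = 407/1200*1/20 + 19/48*9/20 + 53/200*3/10 = 659/2400
  d_3[S1] = 407/1200*13/20 + 19/48*2/5 + 53/200*1/5 = 10363/24000
  d_3[S2] = 407/1200*3/10 + 19/48*3/20 + 53/200*1/2 = 2349/8000
d_3 = (S0=659/2400, S1=10363/24000, S2=2349/8000)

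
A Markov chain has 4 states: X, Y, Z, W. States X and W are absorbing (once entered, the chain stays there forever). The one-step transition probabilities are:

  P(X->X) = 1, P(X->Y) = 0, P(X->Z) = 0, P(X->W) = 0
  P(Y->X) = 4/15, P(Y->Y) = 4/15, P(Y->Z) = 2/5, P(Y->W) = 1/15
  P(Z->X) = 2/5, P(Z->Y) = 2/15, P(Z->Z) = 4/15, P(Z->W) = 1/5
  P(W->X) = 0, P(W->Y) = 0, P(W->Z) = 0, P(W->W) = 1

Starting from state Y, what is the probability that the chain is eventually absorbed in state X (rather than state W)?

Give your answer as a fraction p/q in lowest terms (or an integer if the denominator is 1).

Let a_i = P(absorbed in X | start in state i).
Boundary conditions: a_X = 1, a_W = 0.
For each transient state i, a_i = sum_j P(i->j) * a_j:
  a_Y = 4/15*a_X + 4/15*a_Y + 2/5*a_Z + 1/15*a_W
  a_Z = 2/5*a_X + 2/15*a_Y + 4/15*a_Z + 1/5*a_W

Substituting a_X = 1 and a_W = 0, rearrange to (I - Q) a = r where r[i] = P(i -> X):
  [11/15, -2/5] . (a_Y, a_Z) = 4/15
  [-2/15, 11/15] . (a_Y, a_Z) = 2/5

Solving yields:
  a_Y = 80/109
  a_Z = 74/109

Starting state is Y, so the absorption probability is a_Y = 80/109.

Answer: 80/109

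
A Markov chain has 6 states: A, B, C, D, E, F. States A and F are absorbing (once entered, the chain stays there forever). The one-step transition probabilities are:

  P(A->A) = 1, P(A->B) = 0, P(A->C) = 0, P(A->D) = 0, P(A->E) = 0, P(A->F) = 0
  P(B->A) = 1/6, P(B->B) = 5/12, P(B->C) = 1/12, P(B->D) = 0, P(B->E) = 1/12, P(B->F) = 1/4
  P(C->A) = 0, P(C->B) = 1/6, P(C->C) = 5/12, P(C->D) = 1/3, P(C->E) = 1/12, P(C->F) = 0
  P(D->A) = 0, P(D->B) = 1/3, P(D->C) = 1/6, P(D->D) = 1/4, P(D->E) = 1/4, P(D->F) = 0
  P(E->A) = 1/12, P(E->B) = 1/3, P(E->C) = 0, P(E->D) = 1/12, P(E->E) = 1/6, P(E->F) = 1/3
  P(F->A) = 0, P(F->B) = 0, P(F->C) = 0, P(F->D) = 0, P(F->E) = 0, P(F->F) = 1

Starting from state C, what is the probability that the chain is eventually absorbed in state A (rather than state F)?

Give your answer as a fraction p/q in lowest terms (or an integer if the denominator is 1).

Answer: 205/603

Derivation:
Let a_i = P(absorbed in A | start in state i).
Boundary conditions: a_A = 1, a_F = 0.
For each transient state i, a_i = sum_j P(i->j) * a_j:
  a_B = 1/6*a_A + 5/12*a_B + 1/12*a_C + 0*a_D + 1/12*a_E + 1/4*a_F
  a_C = 0*a_A + 1/6*a_B + 5/12*a_C + 1/3*a_D + 1/12*a_E + 0*a_F
  a_D = 0*a_A + 1/3*a_B + 1/6*a_C + 1/4*a_D + 1/4*a_E + 0*a_F
  a_E = 1/12*a_A + 1/3*a_B + 0*a_C + 1/12*a_D + 1/6*a_E + 1/3*a_F

Substituting a_A = 1 and a_F = 0, rearrange to (I - Q) a = r where r[i] = P(i -> A):
  [7/12, -1/12, 0, -1/12] . (a_B, a_C, a_D, a_E) = 1/6
  [-1/6, 7/12, -1/3, -1/12] . (a_B, a_C, a_D, a_E) = 0
  [-1/3, -1/6, 3/4, -1/4] . (a_B, a_C, a_D, a_E) = 0
  [-1/3, 0, -1/12, 5/6] . (a_B, a_C, a_D, a_E) = 1/12

Solving yields:
  a_B = 226/603
  a_C = 205/603
  a_D = 203/603
  a_E = 19/67

Starting state is C, so the absorption probability is a_C = 205/603.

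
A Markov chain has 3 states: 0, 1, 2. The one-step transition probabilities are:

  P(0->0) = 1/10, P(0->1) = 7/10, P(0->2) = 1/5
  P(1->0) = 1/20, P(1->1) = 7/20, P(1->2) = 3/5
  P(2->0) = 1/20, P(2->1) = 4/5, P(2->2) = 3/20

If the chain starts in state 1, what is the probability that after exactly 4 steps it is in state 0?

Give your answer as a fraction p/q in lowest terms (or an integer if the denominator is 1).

Computing P^4 by repeated multiplication:
P^1 =
  0: [1/10, 7/10, 1/5]
  1: [1/20, 7/20, 3/5]
  2: [1/20, 4/5, 3/20]
P^2 =
  0: [11/200, 19/40, 47/100]
  1: [21/400, 51/80, 31/100]
  2: [21/400, 87/200, 41/80]
P^3 =
  0: [211/4000, 2323/4000, 733/2000]
  1: [421/8000, 4063/8000, 879/2000]
  2: [421/8000, 599/1000, 2787/8000]
P^4 =
  0: [4211/80000, 42671/80000, 16559/40000]
  1: [8421/160000, 90591/160000, 15247/40000]
  2: [8421/160000, 8403/16000, 67549/160000]

(P^4)[1 -> 0] = 8421/160000

Answer: 8421/160000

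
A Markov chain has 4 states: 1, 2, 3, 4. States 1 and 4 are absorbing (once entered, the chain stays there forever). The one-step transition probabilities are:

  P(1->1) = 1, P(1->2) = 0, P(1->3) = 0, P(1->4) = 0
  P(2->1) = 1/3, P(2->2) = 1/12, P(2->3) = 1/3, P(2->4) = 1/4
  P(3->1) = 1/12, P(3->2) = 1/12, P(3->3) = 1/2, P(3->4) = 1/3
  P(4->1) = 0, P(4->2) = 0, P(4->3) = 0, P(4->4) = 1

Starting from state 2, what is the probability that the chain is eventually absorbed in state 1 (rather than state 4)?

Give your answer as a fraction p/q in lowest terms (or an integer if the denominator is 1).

Let a_i = P(absorbed in 1 | start in state i).
Boundary conditions: a_1 = 1, a_4 = 0.
For each transient state i, a_i = sum_j P(i->j) * a_j:
  a_2 = 1/3*a_1 + 1/12*a_2 + 1/3*a_3 + 1/4*a_4
  a_3 = 1/12*a_1 + 1/12*a_2 + 1/2*a_3 + 1/3*a_4

Substituting a_1 = 1 and a_4 = 0, rearrange to (I - Q) a = r where r[i] = P(i -> 1):
  [11/12, -1/3] . (a_2, a_3) = 1/3
  [-1/12, 1/2] . (a_2, a_3) = 1/12

Solving yields:
  a_2 = 14/31
  a_3 = 15/62

Starting state is 2, so the absorption probability is a_2 = 14/31.

Answer: 14/31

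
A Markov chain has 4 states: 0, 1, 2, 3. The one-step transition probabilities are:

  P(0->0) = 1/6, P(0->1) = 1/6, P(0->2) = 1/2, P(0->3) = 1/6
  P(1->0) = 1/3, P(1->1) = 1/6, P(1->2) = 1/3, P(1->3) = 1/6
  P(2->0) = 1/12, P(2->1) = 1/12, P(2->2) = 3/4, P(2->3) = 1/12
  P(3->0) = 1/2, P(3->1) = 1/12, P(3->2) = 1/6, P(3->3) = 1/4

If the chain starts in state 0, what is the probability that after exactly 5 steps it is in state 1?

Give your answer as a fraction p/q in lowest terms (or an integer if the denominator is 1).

Answer: 13373/124416

Derivation:
Computing P^5 by repeated multiplication:
P^1 =
  0: [1/6, 1/6, 1/2, 1/6]
  1: [1/3, 1/6, 1/3, 1/6]
  2: [1/12, 1/12, 3/4, 1/12]
  3: [1/2, 1/12, 1/6, 1/4]
P^2 =
  0: [5/24, 1/9, 13/24, 5/36]
  1: [2/9, 1/8, 1/2, 11/72]
  2: [7/48, 7/72, 31/48, 1/9]
  3: [1/4, 19/144, 4/9, 25/144]
P^3 =
  0: [161/864, 95/864, 493/864, 115/864]
  1: [85/432, 97/864, 239/432, 119/864]
  2: [287/1728, 179/1728, 1051/1728, 211/1728]
  3: [181/864, 199/1728, 17/32, 83/576]
P^4 =
  0: [1885/10368, 35/324, 6013/10368, 25/192]
  1: [5/27, 377/3456, 1487/2592, 1369/10368]
  2: [3607/20736, 1097/10368, 12319/20736, 109/864]
  3: [983/5184, 763/6912, 733/1296, 929/6912]
P^5 =
  0: [22363/124416, 13373/124416, 72607/124416, 16073/124416]
  1: [11263/62208, 497/4608, 36157/62208, 16157/124416]
  2: [44005/248832, 26537/248832, 146521/248832, 31769/248832]
  3: [22735/124416, 26957/248832, 7993/13824, 32531/248832]

(P^5)[0 -> 1] = 13373/124416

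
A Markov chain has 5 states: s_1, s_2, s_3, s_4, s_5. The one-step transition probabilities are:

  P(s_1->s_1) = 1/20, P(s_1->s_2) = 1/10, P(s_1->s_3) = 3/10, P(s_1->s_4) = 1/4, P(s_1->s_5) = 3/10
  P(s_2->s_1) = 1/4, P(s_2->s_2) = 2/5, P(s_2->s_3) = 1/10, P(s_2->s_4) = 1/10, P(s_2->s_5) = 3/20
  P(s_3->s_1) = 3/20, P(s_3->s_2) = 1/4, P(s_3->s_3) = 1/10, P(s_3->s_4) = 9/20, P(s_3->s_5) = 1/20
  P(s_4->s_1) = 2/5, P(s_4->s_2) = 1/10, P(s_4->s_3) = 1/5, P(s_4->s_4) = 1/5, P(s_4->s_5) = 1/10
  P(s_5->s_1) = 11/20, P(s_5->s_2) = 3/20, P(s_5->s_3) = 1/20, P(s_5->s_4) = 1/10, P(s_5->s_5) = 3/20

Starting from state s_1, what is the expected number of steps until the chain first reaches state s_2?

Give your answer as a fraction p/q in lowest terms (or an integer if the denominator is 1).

Answer: 54565/7512

Derivation:
Let h_i = expected steps to first reach s_2 from state i.
Boundary: h_s_2 = 0.
First-step equations for the other states:
  h_s_1 = 1 + 1/20*h_s_1 + 1/10*h_s_2 + 3/10*h_s_3 + 1/4*h_s_4 + 3/10*h_s_5
  h_s_3 = 1 + 3/20*h_s_1 + 1/4*h_s_2 + 1/10*h_s_3 + 9/20*h_s_4 + 1/20*h_s_5
  h_s_4 = 1 + 2/5*h_s_1 + 1/10*h_s_2 + 1/5*h_s_3 + 1/5*h_s_4 + 1/10*h_s_5
  h_s_5 = 1 + 11/20*h_s_1 + 3/20*h_s_2 + 1/20*h_s_3 + 1/10*h_s_4 + 3/20*h_s_5

Substituting h_s_2 = 0 and rearranging gives the linear system (I - Q) h = 1:
  [19/20, -3/10, -1/4, -3/10] . (h_s_1, h_s_3, h_s_4, h_s_5) = 1
  [-3/20, 9/10, -9/20, -1/20] . (h_s_1, h_s_3, h_s_4, h_s_5) = 1
  [-2/5, -1/5, 4/5, -1/10] . (h_s_1, h_s_3, h_s_4, h_s_5) = 1
  [-11/20, -1/20, -1/10, 17/20] . (h_s_1, h_s_3, h_s_4, h_s_5) = 1

Solving yields:
  h_s_1 = 54565/7512
  h_s_3 = 16035/2504
  h_s_4 = 55385/7512
  h_s_5 = 8915/1252

Starting state is s_1, so the expected hitting time is h_s_1 = 54565/7512.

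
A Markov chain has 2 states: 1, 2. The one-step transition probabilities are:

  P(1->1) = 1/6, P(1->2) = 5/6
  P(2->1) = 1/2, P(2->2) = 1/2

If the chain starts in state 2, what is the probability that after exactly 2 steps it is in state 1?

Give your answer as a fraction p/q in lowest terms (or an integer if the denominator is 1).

Computing P^2 by repeated multiplication:
P^1 =
  1: [1/6, 5/6]
  2: [1/2, 1/2]
P^2 =
  1: [4/9, 5/9]
  2: [1/3, 2/3]

(P^2)[2 -> 1] = 1/3

Answer: 1/3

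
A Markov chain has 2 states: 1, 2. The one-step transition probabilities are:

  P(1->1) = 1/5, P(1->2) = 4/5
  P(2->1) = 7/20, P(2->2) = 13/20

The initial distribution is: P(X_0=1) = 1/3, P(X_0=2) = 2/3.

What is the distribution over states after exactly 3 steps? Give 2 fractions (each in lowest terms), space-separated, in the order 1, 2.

Propagating the distribution step by step (d_{t+1} = d_t * P):
d_0 = (1=1/3, 2=2/3)
  d_1[1] = 1/3*1/5 + 2/3*7/20 = 3/10
  d_1[2] = 1/3*4/5 + 2/3*13/20 = 7/10
d_1 = (1=3/10, 2=7/10)
  d_2[1] = 3/10*1/5 + 7/10*7/20 = 61/200
  d_2[2] = 3/10*4/5 + 7/10*13/20 = 139/200
d_2 = (1=61/200, 2=139/200)
  d_3[1] = 61/200*1/5 + 139/200*7/20 = 1217/4000
  d_3[2] = 61/200*4/5 + 139/200*13/20 = 2783/4000
d_3 = (1=1217/4000, 2=2783/4000)

Answer: 1217/4000 2783/4000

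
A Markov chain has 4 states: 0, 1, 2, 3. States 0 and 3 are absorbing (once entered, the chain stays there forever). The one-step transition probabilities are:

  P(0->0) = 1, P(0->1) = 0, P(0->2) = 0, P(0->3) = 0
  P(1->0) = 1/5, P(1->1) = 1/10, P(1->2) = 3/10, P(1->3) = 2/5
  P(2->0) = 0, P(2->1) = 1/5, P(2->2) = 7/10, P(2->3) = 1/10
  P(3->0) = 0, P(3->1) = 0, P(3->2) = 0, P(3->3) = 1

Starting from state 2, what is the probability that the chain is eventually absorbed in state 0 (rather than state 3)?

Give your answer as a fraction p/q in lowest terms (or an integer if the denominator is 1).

Answer: 4/21

Derivation:
Let a_i = P(absorbed in 0 | start in state i).
Boundary conditions: a_0 = 1, a_3 = 0.
For each transient state i, a_i = sum_j P(i->j) * a_j:
  a_1 = 1/5*a_0 + 1/10*a_1 + 3/10*a_2 + 2/5*a_3
  a_2 = 0*a_0 + 1/5*a_1 + 7/10*a_2 + 1/10*a_3

Substituting a_0 = 1 and a_3 = 0, rearrange to (I - Q) a = r where r[i] = P(i -> 0):
  [9/10, -3/10] . (a_1, a_2) = 1/5
  [-1/5, 3/10] . (a_1, a_2) = 0

Solving yields:
  a_1 = 2/7
  a_2 = 4/21

Starting state is 2, so the absorption probability is a_2 = 4/21.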